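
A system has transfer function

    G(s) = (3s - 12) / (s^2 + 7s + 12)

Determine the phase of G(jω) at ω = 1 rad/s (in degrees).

At s = j1: numerator = -12 + j3, denominator = 11 + j7.
∠G = ∠num − ∠den = 165.96° − (32.471°) = 133.5°.

∠G(j1) ≈ 133.5°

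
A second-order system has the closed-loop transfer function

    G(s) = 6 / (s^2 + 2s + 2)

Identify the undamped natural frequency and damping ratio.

ωₙ ≈ 1.414 rad/s, ζ ≈ 0.7071

Compare the denominator to the standard form s^2 + 2ζωₙs + ωₙ².
ωₙ² = 2, so ωₙ = √2 ≈ 1.414 rad/s.
2ζωₙ = 2, so ζ = 2/(2·√2) ≈ 0.7071.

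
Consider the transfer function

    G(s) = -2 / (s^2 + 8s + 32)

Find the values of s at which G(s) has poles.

The poles are the roots of the denominator s^2 + 8s + 32 = 0.
Using the quadratic formula: s = (-8 ± √(-64))/2 = -4 ± 4j.

s = -4 + 4j, -4 - 4j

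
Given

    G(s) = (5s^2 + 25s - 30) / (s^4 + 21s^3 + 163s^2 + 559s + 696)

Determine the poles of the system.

The poles are the roots of the denominator s^4 + 21s^3 + 163s^2 + 559s + 696 = 0.
Trying s = -8: the polynomial evaluates to 0, so (s + 8) is a factor.
Dividing out leaves s^3 + 13s^2 + 59s + 87 = 0.
This factors further as (s^2 + 10s + 29)(s + 3) = 0.

s = -5 ± 2j, -8, -3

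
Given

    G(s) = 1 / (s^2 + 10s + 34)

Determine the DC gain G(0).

Set s = 0: G(0) = (1) / (34) = 1/34.

G(0) = 1/34 ≈ 0.02941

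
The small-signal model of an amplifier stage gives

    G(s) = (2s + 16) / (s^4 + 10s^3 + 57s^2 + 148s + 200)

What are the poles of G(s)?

s = -2 + 2j, -2 - 2j, -3 + 4j, -3 - 4j

The poles are the roots of the denominator s^4 + 10s^3 + 57s^2 + 148s + 200 = 0.
No real roots exist; factor into two real quadratics: (s^2 + 4s + 8)(s^2 + 6s + 25) = 0.
Each quadratic gives a conjugate pair via the quadratic formula.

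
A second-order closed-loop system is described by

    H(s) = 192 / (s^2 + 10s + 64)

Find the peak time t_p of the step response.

Comparing s^2 + 10s + 64 to s^2 + 2ζωₙs + ωₙ²: ωₙ = 8 rad/s and ζ = 10/(2·8) = 0.625.
ζωₙ = 10/2 = 5, so ω_d = ωₙ√(1−ζ²) = √(ωₙ² − (ζωₙ)²) = √(64 − 5²) = √39 ≈ 6.245 rad/s.
t_p = π/ω_d = π/6.245 ≈ 0.5031 s.

t_p ≈ 0.5031 s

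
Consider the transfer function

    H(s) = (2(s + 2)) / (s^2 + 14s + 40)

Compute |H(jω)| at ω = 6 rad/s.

Substitute s = j6: numerator = 4 + j12, denominator = 4 + j84.
|H(j6)| = |4 + j12| / |4 + j84| = 12.649 / 84.095 ≈ 0.1504.

|H(j6)| ≈ 0.1504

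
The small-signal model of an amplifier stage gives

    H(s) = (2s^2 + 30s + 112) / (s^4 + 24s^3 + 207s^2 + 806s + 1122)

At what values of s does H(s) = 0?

Set the numerator to zero: 2s^2 + 30s + 112 = 0, i.e. 2·(s^2 + 15s + 56) = 0.
Factoring: (s + 8)(s + 7) = 0.

s = -8, -7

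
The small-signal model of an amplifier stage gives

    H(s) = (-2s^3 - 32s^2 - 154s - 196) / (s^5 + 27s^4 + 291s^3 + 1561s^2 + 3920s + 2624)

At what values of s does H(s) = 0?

Set the numerator to zero: -2s^3 - 32s^2 - 154s - 196 = 0, i.e. -2·(s^3 + 16s^2 + 77s + 98) = 0.
Factoring: (s + 7)^2(s + 2) = 0.

s = -7, -2, -7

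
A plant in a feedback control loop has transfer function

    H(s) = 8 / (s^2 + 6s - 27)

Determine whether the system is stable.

unstable

The denominator s^2 + 6s - 27 factors as (s + 9)(s - 3), giving poles at s = -9, 3.
Since the pole(s) at s = 3 lie in the right half-plane, the system is unstable.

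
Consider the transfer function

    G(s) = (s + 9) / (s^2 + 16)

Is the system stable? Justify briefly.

The denominator s^2 + 16 factors as (s^2 + 16), giving poles at s = 4j, -4j.
Since the simple pole(s) at s = ±4j lie on the jω-axis with none in the right half-plane, the system is marginally stable.

marginally stable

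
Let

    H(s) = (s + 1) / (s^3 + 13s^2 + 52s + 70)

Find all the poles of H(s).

The poles are the roots of the denominator s^3 + 13s^2 + 52s + 70 = 0.
Trying s = -7: the polynomial evaluates to 0, so (s + 7) is a factor.
Dividing out leaves s^2 + 6s + 10 = 0.
The quadratic formula then gives s = -3 ± 1j.

s = -3 + j, -3 - j, -7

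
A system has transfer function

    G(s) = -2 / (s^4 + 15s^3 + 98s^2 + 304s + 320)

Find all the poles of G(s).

s = -4 + 4j, -4 - 4j, -2, -5

The poles are the roots of the denominator s^4 + 15s^3 + 98s^2 + 304s + 320 = 0.
Trying s = -2: the polynomial evaluates to 0, so (s + 2) is a factor.
Dividing out leaves s^3 + 13s^2 + 72s + 160 = 0.
This factors further as (s^2 + 8s + 32)(s + 5) = 0.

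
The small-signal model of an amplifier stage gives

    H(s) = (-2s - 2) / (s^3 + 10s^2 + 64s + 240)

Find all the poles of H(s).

The poles are the roots of the denominator s^3 + 10s^2 + 64s + 240 = 0.
Trying s = -6: the polynomial evaluates to 0, so (s + 6) is a factor.
Dividing out leaves s^2 + 4s + 40 = 0.
The quadratic formula then gives s = -2 ± 6j.

s = -2 + 6j, -2 - 6j, -6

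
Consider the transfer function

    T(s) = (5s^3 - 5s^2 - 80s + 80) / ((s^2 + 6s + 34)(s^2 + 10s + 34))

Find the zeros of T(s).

Set the numerator to zero: 5s^3 - 5s^2 - 80s + 80 = 0, i.e. 5·(s^3 - s^2 - 16s + 16) = 0.
Factoring: (s + 4)(s - 4)(s - 1) = 0.

s = -4, 4, 1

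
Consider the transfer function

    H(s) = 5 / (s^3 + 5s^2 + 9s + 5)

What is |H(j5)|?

|H(j5)| ≈ 0.03467

Substitute s = j5: numerator = 5, denominator = -120 - j80.
|H(j5)| = |5| / |-120 - j80| = 5 / 144.22 ≈ 0.03467.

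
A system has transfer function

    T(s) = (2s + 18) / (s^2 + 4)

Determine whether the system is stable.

marginally stable

The denominator s^2 + 4 factors as (s^2 + 4), giving poles at s = 2j, -2j.
Since the simple pole(s) at s = 2j, -2j lie on the jω-axis with none in the right half-plane, the system is marginally stable.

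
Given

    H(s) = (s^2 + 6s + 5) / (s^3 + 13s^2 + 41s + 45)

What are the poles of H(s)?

s = -2 + j, -2 - j, -9

The poles are the roots of the denominator s^3 + 13s^2 + 41s + 45 = 0.
Trying s = -9: the polynomial evaluates to 0, so (s + 9) is a factor.
Dividing out leaves s^2 + 4s + 5 = 0.
The quadratic formula then gives s = -2 ± 1j.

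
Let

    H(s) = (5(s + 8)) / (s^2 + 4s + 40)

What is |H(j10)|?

|H(j10)| ≈ 0.8880

Substitute s = j10: numerator = 40 + j50, denominator = -60 + j40.
|H(j10)| = |40 + j50| / |-60 + j40| = 64.031 / 72.111 ≈ 0.8880.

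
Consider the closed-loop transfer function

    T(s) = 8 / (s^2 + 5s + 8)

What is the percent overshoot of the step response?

Comparing s^2 + 5s + 8 to s^2 + 2ζωₙs + ωₙ²: ωₙ = √8 ≈ 2.828 rad/s and ζ = 5/(2·√8) ≈ 0.8839.
%OS = 100·exp(−πζ/√(1−ζ²)) = 100·exp(−π·0.8839/√(1−0.8839²)) ≈ 0.264%.

%OS ≈ 0.264%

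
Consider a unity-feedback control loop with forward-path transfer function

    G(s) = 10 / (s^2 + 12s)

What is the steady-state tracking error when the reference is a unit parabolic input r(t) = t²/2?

G(s) has one pole at the origin.
This is a Type 1 system; Ka = lim_{s→0} s^2·G(s) = 0, so the steady-state error for a parabola input is infinite.

e_ss = ∞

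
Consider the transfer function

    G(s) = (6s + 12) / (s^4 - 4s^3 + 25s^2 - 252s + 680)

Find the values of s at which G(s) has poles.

s = 4 ± j, -2 ± 6j

The poles are the roots of the denominator s^4 - 4s^3 + 25s^2 - 252s + 680 = 0.
No real roots exist; factor into two real quadratics: (s^2 - 8s + 17)(s^2 + 4s + 40) = 0.
Each quadratic gives a conjugate pair via the quadratic formula.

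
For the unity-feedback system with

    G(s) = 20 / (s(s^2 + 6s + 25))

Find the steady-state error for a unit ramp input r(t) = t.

e_ss = 1.250

G(s) has one pole at the origin.
This is a Type 1 system. Kv = lim_{s→0} s·G(s) = 20/25 = 4/5.
e_ss = 1/Kv = 1/(4/5) = 5/4 ≈ 1.250.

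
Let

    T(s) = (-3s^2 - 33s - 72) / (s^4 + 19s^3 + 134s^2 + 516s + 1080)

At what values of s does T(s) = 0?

Set the numerator to zero: -3s^2 - 33s - 72 = 0, i.e. -3·(s^2 + 11s + 24) = 0.
Factoring: (s + 3)(s + 8) = 0.

s = -3, -8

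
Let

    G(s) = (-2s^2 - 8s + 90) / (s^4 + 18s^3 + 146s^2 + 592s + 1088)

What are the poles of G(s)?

s = -4 ± 4j, -5 ± 3j

The poles are the roots of the denominator s^4 + 18s^3 + 146s^2 + 592s + 1088 = 0.
No real roots exist; factor into two real quadratics: (s^2 + 8s + 32)(s^2 + 10s + 34) = 0.
Each quadratic gives a conjugate pair via the quadratic formula.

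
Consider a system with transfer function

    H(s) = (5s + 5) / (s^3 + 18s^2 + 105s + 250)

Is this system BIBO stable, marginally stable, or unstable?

The denominator s^3 + 18s^2 + 105s + 250 factors as (s + 10)(s^2 + 8s + 25), giving poles at s = -10, -4 ± 3j.
Since all poles lie strictly in the left half-plane, the system is stable.

stable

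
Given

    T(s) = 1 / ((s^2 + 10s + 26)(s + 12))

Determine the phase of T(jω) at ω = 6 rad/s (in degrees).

∠T(j6) ≈ -126.0°

At s = j6: numerator = 1, denominator = -480 + j660.
∠T = ∠num − ∠den = 0° − (126.03°) = -126.0°.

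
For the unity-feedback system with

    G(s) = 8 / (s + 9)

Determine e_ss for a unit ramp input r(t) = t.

e_ss = ∞

G(s) has no poles at the origin.
This is a Type 0 system; Kv = lim_{s→0} s·G(s) = 0, so the steady-state error for a ramp input is infinite.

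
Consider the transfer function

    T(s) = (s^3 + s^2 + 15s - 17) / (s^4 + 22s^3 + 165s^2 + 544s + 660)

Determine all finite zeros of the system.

Set the numerator to zero: s^3 + s^2 + 15s - 17 = 0.
Factoring: (s^2 + 2s + 17)(s - 1) = 0.

s = -1 + 4j, -1 - 4j, 1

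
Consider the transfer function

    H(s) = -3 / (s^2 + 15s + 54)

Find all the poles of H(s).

The poles are the roots of the denominator s^2 + 15s + 54 = 0.
Factoring: (s + 6)(s + 9) = 0, so s = -6 and s = -9.

s = -6, -9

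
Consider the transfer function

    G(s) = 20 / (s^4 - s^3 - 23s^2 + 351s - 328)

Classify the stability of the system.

The denominator s^4 - s^3 - 23s^2 + 351s - 328 factors as (s + 8)(s^2 - 8s + 41)(s - 1), giving poles at s = -8, 4 + 5j, 4 - 5j, 1.
Since the pole(s) at s = 4 ± 5j, 1 lie in the right half-plane, the system is unstable.

unstable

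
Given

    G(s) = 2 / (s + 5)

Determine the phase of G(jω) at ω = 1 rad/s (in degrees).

∠G(j1) ≈ -11.31°

At s = j1: numerator = 2, denominator = 5 + j1.
∠G = ∠num − ∠den = 0° − (11.310°) = -11.31°.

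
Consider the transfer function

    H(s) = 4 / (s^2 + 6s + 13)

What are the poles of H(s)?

s = -3 + 2j, -3 - 2j

The poles are the roots of the denominator s^2 + 6s + 13 = 0.
Using the quadratic formula: s = (-6 ± √(-16))/2 = -3 ± 2j.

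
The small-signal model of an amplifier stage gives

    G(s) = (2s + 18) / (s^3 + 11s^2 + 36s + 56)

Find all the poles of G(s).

The poles are the roots of the denominator s^3 + 11s^2 + 36s + 56 = 0.
Trying s = -7: the polynomial evaluates to 0, so (s + 7) is a factor.
Dividing out leaves s^2 + 4s + 8 = 0.
The quadratic formula then gives s = -2 ± 2j.

s = -2 + 2j, -2 - 2j, -7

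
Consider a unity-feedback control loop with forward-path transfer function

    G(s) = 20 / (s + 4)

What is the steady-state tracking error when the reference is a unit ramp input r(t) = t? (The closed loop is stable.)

e_ss = ∞

G(s) has no poles at the origin.
This is a Type 0 system; Kv = lim_{s→0} s·G(s) = 0, so the steady-state error for a ramp input is infinite.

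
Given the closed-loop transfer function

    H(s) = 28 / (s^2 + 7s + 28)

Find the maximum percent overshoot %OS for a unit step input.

Comparing s^2 + 7s + 28 to s^2 + 2ζωₙs + ωₙ²: ωₙ = √28 ≈ 5.292 rad/s and ζ = 7/(2·√28) ≈ 0.6614.
%OS = 100·exp(−πζ/√(1−ζ²)) = 100·exp(−π·0.6614/√(1−0.6614²)) ≈ 6.26%.

%OS ≈ 6.26%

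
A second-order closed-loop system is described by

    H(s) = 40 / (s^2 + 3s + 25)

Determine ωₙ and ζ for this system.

Compare the denominator to the standard form s^2 + 2ζωₙs + ωₙ².
ωₙ² = 25, so ωₙ = 5 rad/s.
2ζωₙ = 3, so ζ = 3/(2·5) = 0.3.
With ζ = 0.3 the response is underdamped.

ωₙ = 5 rad/s, ζ = 0.3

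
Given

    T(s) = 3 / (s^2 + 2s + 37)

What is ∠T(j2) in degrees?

At s = j2: numerator = 3, denominator = 33 + j4.
∠T = ∠num − ∠den = 0° − (6.9112°) = -6.911°.

∠T(j2) ≈ -6.911°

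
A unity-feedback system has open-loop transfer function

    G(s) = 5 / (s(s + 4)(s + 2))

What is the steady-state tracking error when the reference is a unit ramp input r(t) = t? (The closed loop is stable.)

e_ss = 1.600

G(s) has one pole at the origin.
This is a Type 1 system. Kv = lim_{s→0} s·G(s) = 5/8.
e_ss = 1/Kv = 1/(5/8) = 8/5 ≈ 1.600.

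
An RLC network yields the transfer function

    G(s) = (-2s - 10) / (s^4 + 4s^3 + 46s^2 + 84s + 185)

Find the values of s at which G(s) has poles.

s = -1 + 6j, -1 - 6j, -1 + 2j, -1 - 2j

The poles are the roots of the denominator s^4 + 4s^3 + 46s^2 + 84s + 185 = 0.
No real roots exist; factor into two real quadratics: (s^2 + 2s + 37)(s^2 + 2s + 5) = 0.
Each quadratic gives a conjugate pair via the quadratic formula.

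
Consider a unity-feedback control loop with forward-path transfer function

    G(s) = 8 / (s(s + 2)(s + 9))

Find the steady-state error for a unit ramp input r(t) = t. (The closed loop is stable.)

e_ss = 2.250

G(s) has one pole at the origin.
This is a Type 1 system. Kv = lim_{s→0} s·G(s) = 8/18 = 4/9.
e_ss = 1/Kv = 1/(4/9) = 9/4 ≈ 2.250.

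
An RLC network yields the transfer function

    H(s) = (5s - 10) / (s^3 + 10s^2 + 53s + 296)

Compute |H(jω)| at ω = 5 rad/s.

|H(j5)| ≈ 0.1827

Substitute s = j5: numerator = -10 + j25, denominator = 46 + j140.
|H(j5)| = |-10 + j25| / |46 + j140| = 26.926 / 147.36 ≈ 0.1827.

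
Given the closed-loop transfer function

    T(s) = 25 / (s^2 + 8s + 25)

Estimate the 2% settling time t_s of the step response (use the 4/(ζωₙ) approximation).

t_s ≈ 1 s

Comparing s^2 + 8s + 25 to s^2 + 2ζωₙs + ωₙ²: ωₙ = 5 rad/s and ζ = 8/(2·5) = 0.8.
ζωₙ = 8/2 = 4, so t_s ≈ 4/(ζωₙ) = 4/4 = 1 s.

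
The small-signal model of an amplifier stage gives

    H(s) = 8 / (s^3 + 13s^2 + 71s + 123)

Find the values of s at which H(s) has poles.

The poles are the roots of the denominator s^3 + 13s^2 + 71s + 123 = 0.
Trying s = -3: the polynomial evaluates to 0, so (s + 3) is a factor.
Dividing out leaves s^2 + 10s + 41 = 0.
The quadratic formula then gives s = -5 ± 4j.

s = -5 + 4j, -5 - 4j, -3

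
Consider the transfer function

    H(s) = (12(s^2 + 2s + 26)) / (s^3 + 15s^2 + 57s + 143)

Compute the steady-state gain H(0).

Set s = 0: H(0) = (312) / (143) = 24/11.

H(0) = 24/11 ≈ 2.182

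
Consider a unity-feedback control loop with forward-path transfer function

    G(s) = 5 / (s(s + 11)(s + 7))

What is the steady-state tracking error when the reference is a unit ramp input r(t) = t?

G(s) has one pole at the origin.
This is a Type 1 system. Kv = lim_{s→0} s·G(s) = 5/77.
e_ss = 1/Kv = 1/(5/77) = 77/5 ≈ 15.40.

e_ss = 15.40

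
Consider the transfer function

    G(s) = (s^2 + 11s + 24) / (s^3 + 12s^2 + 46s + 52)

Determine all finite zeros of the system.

Set the numerator to zero: s^2 + 11s + 24 = 0.
Factoring: (s + 3)(s + 8) = 0.

s = -3, -8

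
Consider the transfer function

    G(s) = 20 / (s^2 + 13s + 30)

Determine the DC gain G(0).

G(0) = 2/3 ≈ 0.6667

Set s = 0: G(0) = (20) / (30) = 2/3.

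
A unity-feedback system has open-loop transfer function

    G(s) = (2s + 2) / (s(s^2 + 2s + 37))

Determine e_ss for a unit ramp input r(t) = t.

G(s) has one pole at the origin.
This is a Type 1 system. Kv = lim_{s→0} s·G(s) = 2/37.
e_ss = 1/Kv = 1/(2/37) = 37/2 ≈ 18.50.

e_ss = 18.50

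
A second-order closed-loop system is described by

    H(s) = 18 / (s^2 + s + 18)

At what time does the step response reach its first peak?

t_p ≈ 0.7457 s

Comparing s^2 + s + 18 to s^2 + 2ζωₙs + ωₙ²: ωₙ = √18 ≈ 4.243 rad/s and ζ = 1/(2·√18) ≈ 0.1179.
ζωₙ = 1/2 = 0.5, so ω_d = ωₙ√(1−ζ²) = √(ωₙ² − (ζωₙ)²) = √(18 − 0.5²) = √17.75 ≈ 4.213 rad/s.
t_p = π/ω_d = π/4.213 ≈ 0.7457 s.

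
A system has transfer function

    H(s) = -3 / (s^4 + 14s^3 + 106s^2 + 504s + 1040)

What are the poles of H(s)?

s = -5 ± j, -2 ± 6j

The poles are the roots of the denominator s^4 + 14s^3 + 106s^2 + 504s + 1040 = 0.
No real roots exist; factor into two real quadratics: (s^2 + 10s + 26)(s^2 + 4s + 40) = 0.
Each quadratic gives a conjugate pair via the quadratic formula.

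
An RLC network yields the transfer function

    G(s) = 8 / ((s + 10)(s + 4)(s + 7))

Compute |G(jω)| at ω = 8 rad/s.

Substitute s = j8: numerator = 8, denominator = -1064 + j592.
|G(j8)| = |8| / |-1064 + j592| = 8 / 1217.6 ≈ 0.006570.

|G(j8)| ≈ 0.006570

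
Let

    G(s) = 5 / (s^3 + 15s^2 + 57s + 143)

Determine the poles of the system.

s = -11, -2 ± 3j

The poles are the roots of the denominator s^3 + 15s^2 + 57s + 143 = 0.
Trying s = -11: the polynomial evaluates to 0, so (s + 11) is a factor.
Dividing out leaves s^2 + 4s + 13 = 0.
The quadratic formula then gives s = -2 ± 3j.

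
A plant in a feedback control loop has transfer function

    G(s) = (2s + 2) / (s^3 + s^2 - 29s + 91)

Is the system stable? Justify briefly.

unstable

The denominator s^3 + s^2 - 29s + 91 factors as (s + 7)(s^2 - 6s + 13), giving poles at s = -7, 3 + 2j, 3 - 2j.
Since the pole(s) at s = 3 ± 2j lie in the right half-plane, the system is unstable.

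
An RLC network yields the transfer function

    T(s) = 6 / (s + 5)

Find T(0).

T(0) = 6/5 ≈ 1.200

Set s = 0: T(0) = (6) / (5) = 6/5.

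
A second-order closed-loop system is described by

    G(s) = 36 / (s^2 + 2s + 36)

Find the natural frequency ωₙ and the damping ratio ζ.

Compare the denominator to the standard form s^2 + 2ζωₙs + ωₙ².
ωₙ² = 36, so ωₙ = 6 rad/s.
2ζωₙ = 2, so ζ = 2/(2·6) ≈ 0.1667.
With ζ = 0.1667 the response is underdamped.

ωₙ = 6 rad/s, ζ ≈ 0.1667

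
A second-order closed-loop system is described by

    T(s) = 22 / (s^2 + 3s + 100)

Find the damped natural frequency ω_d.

ω_d ≈ 9.887 rad/s

Comparing s^2 + 3s + 100 to s^2 + 2ζωₙs + ωₙ²: ωₙ = 10 rad/s and ζ = 3/(2·10) = 0.15.
ζωₙ = 3/2 = 1.5, so ω_d = ωₙ√(1−ζ²) = √(ωₙ² − (ζωₙ)²) = √(100 − 1.5²) = √97.75 ≈ 9.887 rad/s.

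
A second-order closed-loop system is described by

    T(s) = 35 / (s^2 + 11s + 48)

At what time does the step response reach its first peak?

Comparing s^2 + 11s + 48 to s^2 + 2ζωₙs + ωₙ²: ωₙ = √48 ≈ 6.928 rad/s and ζ = 11/(2·√48) ≈ 0.7939.
ζωₙ = 11/2 = 5.5, so ω_d = ωₙ√(1−ζ²) = √(ωₙ² − (ζωₙ)²) = √(48 − 5.5²) = √17.75 ≈ 4.213 rad/s.
t_p = π/ω_d = π/4.213 ≈ 0.7457 s.

t_p ≈ 0.7457 s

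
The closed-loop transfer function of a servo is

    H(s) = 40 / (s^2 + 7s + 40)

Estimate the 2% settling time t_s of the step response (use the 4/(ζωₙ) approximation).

t_s ≈ 1.143 s

Comparing s^2 + 7s + 40 to s^2 + 2ζωₙs + ωₙ²: ωₙ = √40 ≈ 6.325 rad/s and ζ = 7/(2·√40) ≈ 0.5534.
ζωₙ = 7/2 = 3.5, so t_s ≈ 4/(ζωₙ) = 4/3.5 ≈ 1.143 s.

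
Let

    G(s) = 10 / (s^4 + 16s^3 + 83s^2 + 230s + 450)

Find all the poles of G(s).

The poles are the roots of the denominator s^4 + 16s^3 + 83s^2 + 230s + 450 = 0.
Trying s = -5: the polynomial evaluates to 0, so (s + 5) is a factor.
Dividing out leaves s^3 + 11s^2 + 28s + 90 = 0.
This factors further as (s^2 + 2s + 10)(s + 9) = 0.

s = -1 ± 3j, -5, -9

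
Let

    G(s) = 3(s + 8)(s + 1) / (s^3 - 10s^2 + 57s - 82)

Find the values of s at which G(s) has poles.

s = 4 ± 5j, 2

The poles are the roots of the denominator s^3 - 10s^2 + 57s - 82 = 0.
Trying s = 2: the polynomial evaluates to 0, so (s - 2) is a factor.
Dividing out leaves s^2 - 8s + 41 = 0.
The quadratic formula then gives s = 4 ± 5j.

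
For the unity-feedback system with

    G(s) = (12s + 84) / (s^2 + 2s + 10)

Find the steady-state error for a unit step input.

G(s) has no poles at the origin.
This is a Type 0 system. Kp = lim_{s→0} G(s) = 84/10 = 42/5.
e_ss = 1/(1 + Kp) = 1/(1 + 42/5) = 5/47 ≈ 0.1064.

e_ss = 0.1064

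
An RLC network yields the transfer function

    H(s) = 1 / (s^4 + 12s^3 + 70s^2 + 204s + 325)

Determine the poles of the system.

The poles are the roots of the denominator s^4 + 12s^3 + 70s^2 + 204s + 325 = 0.
No real roots exist; factor into two real quadratics: (s^2 + 8s + 25)(s^2 + 4s + 13) = 0.
Each quadratic gives a conjugate pair via the quadratic formula.

s = -4 + 3j, -4 - 3j, -2 + 3j, -2 - 3j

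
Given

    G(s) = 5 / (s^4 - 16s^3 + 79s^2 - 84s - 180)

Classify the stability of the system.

unstable

The denominator s^4 - 16s^3 + 79s^2 - 84s - 180 factors as (s + 1)(s - 5)(s - 6)^2, giving poles at s = -1, 5, 6, 6.
Since the pole(s) at s = 5, 6, 6 lie in the right half-plane, the system is unstable.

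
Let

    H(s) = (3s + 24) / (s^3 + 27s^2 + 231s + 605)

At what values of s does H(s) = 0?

s = -8

Set the numerator to zero: 3s + 24 = 0, i.e. 3·(s + 8) = 0.
So s = -8.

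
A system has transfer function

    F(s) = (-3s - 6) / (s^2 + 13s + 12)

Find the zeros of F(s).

s = -2

Set the numerator to zero: -3s - 6 = 0, i.e. -3·(s + 2) = 0.
So s = -2.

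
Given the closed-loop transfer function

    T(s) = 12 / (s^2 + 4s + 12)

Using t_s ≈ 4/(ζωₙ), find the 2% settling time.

t_s ≈ 2 s

Comparing s^2 + 4s + 12 to s^2 + 2ζωₙs + ωₙ²: ωₙ = √12 ≈ 3.464 rad/s and ζ = 4/(2·√12) ≈ 0.5774.
ζωₙ = 4/2 = 2, so t_s ≈ 4/(ζωₙ) = 4/2 = 2 s.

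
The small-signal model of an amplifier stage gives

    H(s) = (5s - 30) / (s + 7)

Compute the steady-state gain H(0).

H(0) = -30/7 ≈ -4.286

Set s = 0: H(0) = (-30) / (7) = -30/7.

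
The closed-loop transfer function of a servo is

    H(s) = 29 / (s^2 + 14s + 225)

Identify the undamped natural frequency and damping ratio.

ωₙ = 15 rad/s, ζ ≈ 0.4667

Compare the denominator to the standard form s^2 + 2ζωₙs + ωₙ².
ωₙ² = 225, so ωₙ = 15 rad/s.
2ζωₙ = 14, so ζ = 14/(2·15) ≈ 0.4667.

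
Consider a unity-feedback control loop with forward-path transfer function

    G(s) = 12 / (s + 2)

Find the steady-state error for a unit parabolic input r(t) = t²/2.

G(s) has no poles at the origin.
This is a Type 0 system; Ka = lim_{s→0} s^2·G(s) = 0, so the steady-state error for a parabola input is infinite.

e_ss = ∞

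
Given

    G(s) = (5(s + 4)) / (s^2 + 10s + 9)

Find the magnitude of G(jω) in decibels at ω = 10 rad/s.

|G(j10)|_dB ≈ -8.00 dB

Substitute s = j10: numerator = 20 + j50, denominator = -91 + j100.
|G(j10)| = |20 + j50| / |-91 + j100| = 53.852 / 135.21 ≈ 0.3983.
In decibels: 20·log₁₀(0.3983) ≈ -8.00 dB.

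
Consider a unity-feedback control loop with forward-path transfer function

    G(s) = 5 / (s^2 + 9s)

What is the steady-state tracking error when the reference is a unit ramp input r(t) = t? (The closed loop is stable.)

e_ss = 1.800

G(s) has one pole at the origin.
This is a Type 1 system. Kv = lim_{s→0} s·G(s) = 5/9.
e_ss = 1/Kv = 1/(5/9) = 9/5 ≈ 1.800.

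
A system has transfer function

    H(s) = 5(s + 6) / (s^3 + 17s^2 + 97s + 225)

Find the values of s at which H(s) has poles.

s = -4 ± 3j, -9

The poles are the roots of the denominator s^3 + 17s^2 + 97s + 225 = 0.
Trying s = -9: the polynomial evaluates to 0, so (s + 9) is a factor.
Dividing out leaves s^2 + 8s + 25 = 0.
The quadratic formula then gives s = -4 ± 3j.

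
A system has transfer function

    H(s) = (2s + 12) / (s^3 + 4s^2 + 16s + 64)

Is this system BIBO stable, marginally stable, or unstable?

The denominator s^3 + 4s^2 + 16s + 64 factors as (s^2 + 16)(s + 4), giving poles at s = ±4j, -4.
Since the simple pole(s) at s = 4j, -4j lie on the jω-axis with none in the right half-plane, the system is marginally stable.

marginally stable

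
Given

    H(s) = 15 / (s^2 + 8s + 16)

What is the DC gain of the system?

Set s = 0: H(0) = (15) / (16) = 15/16.

H(0) = 15/16 ≈ 0.9375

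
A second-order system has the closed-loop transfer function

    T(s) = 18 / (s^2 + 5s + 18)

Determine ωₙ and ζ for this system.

ωₙ ≈ 4.243 rad/s, ζ ≈ 0.5893

Compare the denominator to the standard form s^2 + 2ζωₙs + ωₙ².
ωₙ² = 18, so ωₙ = √18 ≈ 4.243 rad/s.
2ζωₙ = 5, so ζ = 5/(2·√18) ≈ 0.5893.
With ζ = 0.5893 the response is underdamped.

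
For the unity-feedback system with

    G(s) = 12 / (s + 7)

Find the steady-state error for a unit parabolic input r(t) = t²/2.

e_ss = ∞

G(s) has no poles at the origin.
This is a Type 0 system; Ka = lim_{s→0} s^2·G(s) = 0, so the steady-state error for a parabola input is infinite.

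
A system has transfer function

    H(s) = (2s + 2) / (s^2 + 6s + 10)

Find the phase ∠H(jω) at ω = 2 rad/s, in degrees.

At s = j2: numerator = 2 + j4, denominator = 6 + j12.
∠H = ∠num − ∠den = 63.435° − (63.435°) = 0°.

∠H(j2) ≈ 0°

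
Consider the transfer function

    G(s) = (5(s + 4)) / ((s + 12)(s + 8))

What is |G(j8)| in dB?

|G(j8)|_dB ≈ -11.2 dB

Substitute s = j8: numerator = 20 + j40, denominator = 32 + j160.
|G(j8)| = |20 + j40| / |32 + j160| = 44.721 / 163.17 ≈ 0.2741.
In decibels: 20·log₁₀(0.2741) ≈ -11.2 dB.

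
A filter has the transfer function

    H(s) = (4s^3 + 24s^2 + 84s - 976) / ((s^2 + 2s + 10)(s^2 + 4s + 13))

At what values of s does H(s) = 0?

Set the numerator to zero: 4s^3 + 24s^2 + 84s - 976 = 0, i.e. 4·(s^3 + 6s^2 + 21s - 244) = 0.
Factoring: (s^2 + 10s + 61)(s - 4) = 0.

s = -5 + 6j, -5 - 6j, 4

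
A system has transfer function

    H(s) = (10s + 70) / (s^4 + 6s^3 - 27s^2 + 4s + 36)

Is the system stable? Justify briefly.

The denominator s^4 + 6s^3 - 27s^2 + 4s + 36 factors as (s - 2)^2(s + 9)(s + 1), giving poles at s = 2, 2, -9, -1.
Since the pole(s) at s = 2, 2 lie in the right half-plane, the system is unstable.

unstable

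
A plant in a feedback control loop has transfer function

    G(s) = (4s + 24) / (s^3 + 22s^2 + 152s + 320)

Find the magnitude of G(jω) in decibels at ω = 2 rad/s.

|G(j2)|_dB ≈ -23.4 dB

Substitute s = j2: numerator = 24 + j8, denominator = 232 + j296.
|G(j2)| = |24 + j8| / |232 + j296| = 25.298 / 376.09 ≈ 0.06727.
In decibels: 20·log₁₀(0.06727) ≈ -23.4 dB.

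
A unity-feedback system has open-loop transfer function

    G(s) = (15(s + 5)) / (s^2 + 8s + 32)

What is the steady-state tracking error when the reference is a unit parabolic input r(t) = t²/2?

G(s) has no poles at the origin.
This is a Type 0 system; Ka = lim_{s→0} s^2·G(s) = 0, so the steady-state error for a parabola input is infinite.

e_ss = ∞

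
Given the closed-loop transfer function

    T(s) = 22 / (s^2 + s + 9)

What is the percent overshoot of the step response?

Comparing s^2 + s + 9 to s^2 + 2ζωₙs + ωₙ²: ωₙ = 3 rad/s and ζ = 1/(2·3) ≈ 0.1667.
%OS = 100·exp(−πζ/√(1−ζ²)) = 100·exp(−π·0.1667/√(1−0.1667²)) ≈ 58.8%.

%OS ≈ 58.8%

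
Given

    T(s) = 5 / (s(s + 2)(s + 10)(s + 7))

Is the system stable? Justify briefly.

The poles can be read from the denominator factors: s = 0, -2, -10, -7.
Since the simple pole(s) at s = 0 lie on the jω-axis with none in the right half-plane, the system is marginally stable.

marginally stable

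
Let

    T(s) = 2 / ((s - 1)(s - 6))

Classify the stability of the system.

unstable

The poles can be read from the denominator factors: s = 1, 6.
Since the pole(s) at s = 1, 6 lie in the right half-plane, the system is unstable.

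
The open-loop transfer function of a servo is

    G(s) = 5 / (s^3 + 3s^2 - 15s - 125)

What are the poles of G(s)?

s = -4 + 3j, -4 - 3j, 5

The poles are the roots of the denominator s^3 + 3s^2 - 15s - 125 = 0.
Trying s = 5: the polynomial evaluates to 0, so (s - 5) is a factor.
Dividing out leaves s^2 + 8s + 25 = 0.
The quadratic formula then gives s = -4 ± 3j.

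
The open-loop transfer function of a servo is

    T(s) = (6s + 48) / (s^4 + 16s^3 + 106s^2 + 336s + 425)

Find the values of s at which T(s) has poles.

The poles are the roots of the denominator s^4 + 16s^3 + 106s^2 + 336s + 425 = 0.
No real roots exist; factor into two real quadratics: (s^2 + 8s + 17)(s^2 + 8s + 25) = 0.
Each quadratic gives a conjugate pair via the quadratic formula.

s = -4 + j, -4 - j, -4 + 3j, -4 - 3j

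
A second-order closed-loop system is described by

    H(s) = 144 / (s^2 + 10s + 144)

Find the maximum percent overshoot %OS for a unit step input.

%OS ≈ 23.7%

Comparing s^2 + 10s + 144 to s^2 + 2ζωₙs + ωₙ²: ωₙ = 12 rad/s and ζ = 10/(2·12) ≈ 0.4167.
%OS = 100·exp(−πζ/√(1−ζ²)) = 100·exp(−π·0.4167/√(1−0.4167²)) ≈ 23.7%.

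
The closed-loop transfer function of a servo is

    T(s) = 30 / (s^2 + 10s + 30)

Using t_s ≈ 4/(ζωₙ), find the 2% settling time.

t_s ≈ 0.8000 s

Comparing s^2 + 10s + 30 to s^2 + 2ζωₙs + ωₙ²: ωₙ = √30 ≈ 5.477 rad/s and ζ = 10/(2·√30) ≈ 0.9129.
ζωₙ = 10/2 = 5, so t_s ≈ 4/(ζωₙ) = 4/5 = 0.8000 s.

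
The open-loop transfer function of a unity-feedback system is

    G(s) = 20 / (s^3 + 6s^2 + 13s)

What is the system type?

Type 1

Factor s from the denominator: s^3 + 6s^2 + 13s = s·(s^2 + 6s + 13).
There is 1 pole at the origin, so the system is Type 1.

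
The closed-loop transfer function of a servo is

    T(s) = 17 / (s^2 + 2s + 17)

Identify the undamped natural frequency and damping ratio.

ωₙ ≈ 4.123 rad/s, ζ ≈ 0.2425

Compare the denominator to the standard form s^2 + 2ζωₙs + ωₙ².
ωₙ² = 17, so ωₙ = √17 ≈ 4.123 rad/s.
2ζωₙ = 2, so ζ = 2/(2·√17) ≈ 0.2425.
With ζ = 0.2425 the response is underdamped.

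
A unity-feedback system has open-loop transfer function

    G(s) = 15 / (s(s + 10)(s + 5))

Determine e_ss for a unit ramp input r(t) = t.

G(s) has one pole at the origin.
This is a Type 1 system. Kv = lim_{s→0} s·G(s) = 15/50 = 3/10.
e_ss = 1/Kv = 1/(3/10) = 10/3 ≈ 3.333.

e_ss = 3.333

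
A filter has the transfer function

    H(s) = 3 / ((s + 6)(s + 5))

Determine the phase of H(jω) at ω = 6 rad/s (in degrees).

At s = j6: numerator = 3, denominator = -6 + j66.
∠H = ∠num − ∠den = 0° − (95.194°) = -95.19°.

∠H(j6) ≈ -95.19°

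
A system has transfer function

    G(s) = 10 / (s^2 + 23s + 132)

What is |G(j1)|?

|G(j1)| ≈ 0.07519

Substitute s = j1: numerator = 10, denominator = 131 + j23.
|G(j1)| = |10| / |131 + j23| = 10 / 133.00 ≈ 0.07519.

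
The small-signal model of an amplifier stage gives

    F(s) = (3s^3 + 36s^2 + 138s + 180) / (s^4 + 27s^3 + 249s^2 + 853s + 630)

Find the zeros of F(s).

Set the numerator to zero: 3s^3 + 36s^2 + 138s + 180 = 0, i.e. 3·(s^3 + 12s^2 + 46s + 60) = 0.
Factoring: (s^2 + 6s + 10)(s + 6) = 0.

s = -3 + j, -3 - j, -6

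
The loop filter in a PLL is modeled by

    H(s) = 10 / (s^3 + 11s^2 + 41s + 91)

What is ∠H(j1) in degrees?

At s = j1: numerator = 10, denominator = 80 + j40.
∠H = ∠num − ∠den = 0° − (26.565°) = -26.57°.

∠H(j1) ≈ -26.57°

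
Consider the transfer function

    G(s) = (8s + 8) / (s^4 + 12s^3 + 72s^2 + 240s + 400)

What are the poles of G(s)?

The poles are the roots of the denominator s^4 + 12s^3 + 72s^2 + 240s + 400 = 0.
No real roots exist; factor into two real quadratics: (s^2 + 4s + 20)(s^2 + 8s + 20) = 0.
Each quadratic gives a conjugate pair via the quadratic formula.

s = -2 + 4j, -2 - 4j, -4 + 2j, -4 - 2j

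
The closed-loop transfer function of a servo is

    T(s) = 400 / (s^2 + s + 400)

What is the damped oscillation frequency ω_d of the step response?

Comparing s^2 + s + 400 to s^2 + 2ζωₙs + ωₙ²: ωₙ = 20 rad/s and ζ = 1/(2·20) = 0.025.
ζωₙ = 1/2 = 0.5, so ω_d = ωₙ√(1−ζ²) = √(ωₙ² − (ζωₙ)²) = √(400 − 0.5²) = √399.75 ≈ 19.99 rad/s.

ω_d ≈ 19.99 rad/s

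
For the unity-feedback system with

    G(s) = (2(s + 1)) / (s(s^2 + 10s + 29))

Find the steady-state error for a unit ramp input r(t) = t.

e_ss = 14.50

G(s) has one pole at the origin.
This is a Type 1 system. Kv = lim_{s→0} s·G(s) = 2/29.
e_ss = 1/Kv = 1/(2/29) = 29/2 ≈ 14.50.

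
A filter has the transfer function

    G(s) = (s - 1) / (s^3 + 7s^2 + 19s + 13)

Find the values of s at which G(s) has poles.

s = -3 ± 2j, -1

The poles are the roots of the denominator s^3 + 7s^2 + 19s + 13 = 0.
Trying s = -1: the polynomial evaluates to 0, so (s + 1) is a factor.
Dividing out leaves s^2 + 6s + 13 = 0.
The quadratic formula then gives s = -3 ± 2j.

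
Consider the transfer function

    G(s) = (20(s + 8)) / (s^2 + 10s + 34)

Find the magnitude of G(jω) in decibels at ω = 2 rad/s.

Substitute s = j2: numerator = 160 + j40, denominator = 30 + j20.
|G(j2)| = |160 + j40| / |30 + j20| = 164.92 / 36.056 ≈ 4.574.
In decibels: 20·log₁₀(4.574) ≈ 13.2 dB.

|G(j2)|_dB ≈ 13.2 dB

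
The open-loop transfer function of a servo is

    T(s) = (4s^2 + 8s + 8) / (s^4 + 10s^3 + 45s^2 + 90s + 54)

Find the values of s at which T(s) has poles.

The poles are the roots of the denominator s^4 + 10s^3 + 45s^2 + 90s + 54 = 0.
Trying s = -3: the polynomial evaluates to 0, so (s + 3) is a factor.
Dividing out leaves s^3 + 7s^2 + 24s + 18 = 0.
This factors further as (s^2 + 6s + 18)(s + 1) = 0.

s = -3 ± 3j, -3, -1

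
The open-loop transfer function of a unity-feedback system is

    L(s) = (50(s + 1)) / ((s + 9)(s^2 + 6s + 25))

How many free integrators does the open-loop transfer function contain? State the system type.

Type 0

The denominator has no factor of s at the origin — no free integrator — so this is a Type 0 system.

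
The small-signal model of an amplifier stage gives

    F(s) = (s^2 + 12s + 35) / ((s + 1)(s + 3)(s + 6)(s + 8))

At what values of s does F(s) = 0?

s = -7, -5

Set the numerator to zero: s^2 + 12s + 35 = 0.
Factoring: (s + 7)(s + 5) = 0.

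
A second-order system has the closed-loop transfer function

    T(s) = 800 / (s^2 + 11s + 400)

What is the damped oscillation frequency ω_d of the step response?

ω_d ≈ 19.23 rad/s

Comparing s^2 + 11s + 400 to s^2 + 2ζωₙs + ωₙ²: ωₙ = 20 rad/s and ζ = 11/(2·20) = 0.275.
ζωₙ = 11/2 = 5.5, so ω_d = ωₙ√(1−ζ²) = √(ωₙ² − (ζωₙ)²) = √(400 − 5.5²) = √369.75 ≈ 19.23 rad/s.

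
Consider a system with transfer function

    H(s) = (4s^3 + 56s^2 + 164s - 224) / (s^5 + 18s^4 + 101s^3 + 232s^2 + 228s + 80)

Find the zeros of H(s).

s = -8, 1, -7

Set the numerator to zero: 4s^3 + 56s^2 + 164s - 224 = 0, i.e. 4·(s^3 + 14s^2 + 41s - 56) = 0.
Factoring: (s + 8)(s - 1)(s + 7) = 0.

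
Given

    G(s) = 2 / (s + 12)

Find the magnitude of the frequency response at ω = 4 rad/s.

|G(j4)| ≈ 0.1581

Substitute s = j4: numerator = 2, denominator = 12 + j4.
|G(j4)| = |2| / |12 + j4| = 2 / 12.649 ≈ 0.1581.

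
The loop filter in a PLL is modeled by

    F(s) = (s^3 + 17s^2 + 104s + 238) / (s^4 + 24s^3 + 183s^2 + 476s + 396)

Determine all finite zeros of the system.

s = -5 + 3j, -5 - 3j, -7

Set the numerator to zero: s^3 + 17s^2 + 104s + 238 = 0.
Factoring: (s^2 + 10s + 34)(s + 7) = 0.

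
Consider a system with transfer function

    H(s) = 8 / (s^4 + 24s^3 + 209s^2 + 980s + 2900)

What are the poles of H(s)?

The poles are the roots of the denominator s^4 + 24s^3 + 209s^2 + 980s + 2900 = 0.
Trying s = -10: the polynomial evaluates to 0, so (s + 10) is a factor.
Dividing out leaves s^3 + 14s^2 + 69s + 290 = 0.
This factors further as (s + 10)(s^2 + 4s + 29) = 0.

s = -10, -10, -2 ± 5j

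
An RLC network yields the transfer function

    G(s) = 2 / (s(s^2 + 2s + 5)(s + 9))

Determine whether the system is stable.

marginally stable

The poles can be read from the denominator factors: s = 0, -1 ± 2j, -9.
Since the simple pole(s) at s = 0 lie on the jω-axis with none in the right half-plane, the system is marginally stable.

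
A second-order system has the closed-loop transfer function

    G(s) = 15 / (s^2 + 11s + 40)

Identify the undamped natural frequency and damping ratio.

ωₙ ≈ 6.325 rad/s, ζ ≈ 0.8696

Compare the denominator to the standard form s^2 + 2ζωₙs + ωₙ².
ωₙ² = 40, so ωₙ = √40 ≈ 6.325 rad/s.
2ζωₙ = 11, so ζ = 11/(2·√40) ≈ 0.8696.
With ζ = 0.8696 the response is underdamped.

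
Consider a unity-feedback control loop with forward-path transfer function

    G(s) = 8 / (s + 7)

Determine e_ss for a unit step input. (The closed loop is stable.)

e_ss = 0.4667

G(s) has no poles at the origin.
This is a Type 0 system. Kp = lim_{s→0} G(s) = 8/7.
e_ss = 1/(1 + Kp) = 1/(1 + 8/7) = 7/15 ≈ 0.4667.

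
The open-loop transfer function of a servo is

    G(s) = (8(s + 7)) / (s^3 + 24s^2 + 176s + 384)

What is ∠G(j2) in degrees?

At s = j2: numerator = 56 + j16, denominator = 288 + j344.
∠G = ∠num − ∠den = 15.945° − (50.064°) = -34.12°.

∠G(j2) ≈ -34.12°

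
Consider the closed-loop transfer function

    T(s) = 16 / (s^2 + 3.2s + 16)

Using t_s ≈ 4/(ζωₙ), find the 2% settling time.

t_s ≈ 2.500 s

Comparing s^2 + 3.2s + 16 to s^2 + 2ζωₙs + ωₙ²: ωₙ = 4 rad/s and ζ = 3.2/(2·4) = 0.4.
ζωₙ = 3.2/2 = 1.6, so t_s ≈ 4/(ζωₙ) = 4/1.6 = 2.500 s.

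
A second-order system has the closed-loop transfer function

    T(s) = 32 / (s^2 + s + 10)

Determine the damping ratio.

ζ ≈ 0.1581

Compare the denominator to the standard form s^2 + 2ζωₙs + ωₙ².
ωₙ² = 10, so ωₙ = √10 ≈ 3.162 rad/s.
2ζωₙ = 1, so ζ = 1/(2·√10) ≈ 0.1581.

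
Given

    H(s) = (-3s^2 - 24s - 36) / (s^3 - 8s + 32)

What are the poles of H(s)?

s = 2 + 2j, 2 - 2j, -4

The poles are the roots of the denominator s^3 - 8s + 32 = 0.
Trying s = -4: the polynomial evaluates to 0, so (s + 4) is a factor.
Dividing out leaves s^2 - 4s + 8 = 0.
The quadratic formula then gives s = 2 ± 2j.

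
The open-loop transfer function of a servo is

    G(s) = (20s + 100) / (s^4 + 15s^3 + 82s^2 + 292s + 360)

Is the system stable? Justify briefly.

The denominator s^4 + 15s^3 + 82s^2 + 292s + 360 factors as (s + 9)(s^2 + 4s + 20)(s + 2), giving poles at s = -9, -2 + 4j, -2 - 4j, -2.
Since all poles lie strictly in the left half-plane, the system is stable.

stable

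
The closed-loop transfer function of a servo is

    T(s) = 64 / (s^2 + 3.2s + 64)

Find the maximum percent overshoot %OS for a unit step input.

%OS ≈ 52.7%

Comparing s^2 + 3.2s + 64 to s^2 + 2ζωₙs + ωₙ²: ωₙ = 8 rad/s and ζ = 3.2/(2·8) = 0.2.
%OS = 100·exp(−πζ/√(1−ζ²)) = 100·exp(−π·0.2/√(1−0.2²)) ≈ 52.7%.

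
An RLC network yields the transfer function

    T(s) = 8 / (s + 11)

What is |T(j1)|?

|T(j1)| ≈ 0.7243

Substitute s = j1: numerator = 8, denominator = 11 + j1.
|T(j1)| = |8| / |11 + j1| = 8 / 11.045 ≈ 0.7243.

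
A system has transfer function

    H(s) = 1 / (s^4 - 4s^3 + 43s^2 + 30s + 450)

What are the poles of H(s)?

The poles are the roots of the denominator s^4 - 4s^3 + 43s^2 + 30s + 450 = 0.
No real roots exist; factor into two real quadratics: (s^2 + 2s + 10)(s^2 - 6s + 45) = 0.
Each quadratic gives a conjugate pair via the quadratic formula.

s = -1 + 3j, -1 - 3j, 3 + 6j, 3 - 6j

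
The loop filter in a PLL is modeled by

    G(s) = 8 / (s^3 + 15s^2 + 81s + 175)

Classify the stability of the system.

stable

The denominator s^3 + 15s^2 + 81s + 175 factors as (s + 7)(s^2 + 8s + 25), giving poles at s = -7, -4 ± 3j.
Since all poles lie strictly in the left half-plane, the system is stable.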